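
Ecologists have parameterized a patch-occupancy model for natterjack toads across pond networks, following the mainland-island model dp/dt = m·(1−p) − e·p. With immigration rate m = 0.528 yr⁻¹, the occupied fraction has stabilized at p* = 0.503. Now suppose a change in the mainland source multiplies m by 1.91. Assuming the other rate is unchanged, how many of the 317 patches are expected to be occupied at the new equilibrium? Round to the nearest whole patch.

Balance m(1−p*) = e·p* gives e = m(1−p*)/p* = 0.528×0.49700/0.50300 = 0.52170.
New p* = m/(m+e) = 1.00848/(1.00848+0.52170) = 0.65906.
Expected occupied = 317 × 0.65906 = 208.92 ≈ 209.

209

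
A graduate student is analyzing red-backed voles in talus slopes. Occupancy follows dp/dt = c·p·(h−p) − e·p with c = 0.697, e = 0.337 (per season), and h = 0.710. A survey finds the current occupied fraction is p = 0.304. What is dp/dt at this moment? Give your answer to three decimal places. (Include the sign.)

-0.016

Colonization term: c·p·(h−p) = 0.697×0.304×0.4060 = 0.08603.
Extinction term: e·p = 0.10245.
dp/dt = 0.08603 − 0.10245 = -0.01642.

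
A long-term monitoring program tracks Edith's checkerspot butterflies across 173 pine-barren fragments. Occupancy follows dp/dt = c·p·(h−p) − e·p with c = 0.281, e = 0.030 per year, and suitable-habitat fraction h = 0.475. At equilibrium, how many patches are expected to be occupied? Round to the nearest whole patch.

p* = h − e/c = 0.475 − 0.1068 = 0.3682.
Expected occupied patches = N × p* = 173 × 0.3682 = 63.71 ≈ 64.

64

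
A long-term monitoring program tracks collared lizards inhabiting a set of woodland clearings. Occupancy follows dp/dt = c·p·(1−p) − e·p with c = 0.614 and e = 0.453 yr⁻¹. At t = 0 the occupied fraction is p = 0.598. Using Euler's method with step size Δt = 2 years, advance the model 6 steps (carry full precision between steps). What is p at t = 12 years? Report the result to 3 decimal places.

0.271

Update rule: p ← p + [c·p·(1−p) − e·p]·Δt with Δt = 2.
  1  |  dp/dt·Δt = -0.246582  |  p_1 = 0.351418
  2  |  dp/dt·Δt = -0.038495  |  p_2 = 0.312923
  3  |  dp/dt·Δt = -0.019486  |  p_3 = 0.293438
  4  |  dp/dt·Δt = -0.011251  |  p_4 = 0.282187
  5  |  dp/dt·Δt = -0.006921  |  p_5 = 0.275266
  6  |  dp/dt·Δt = -0.004412  |  p_6 = 0.270854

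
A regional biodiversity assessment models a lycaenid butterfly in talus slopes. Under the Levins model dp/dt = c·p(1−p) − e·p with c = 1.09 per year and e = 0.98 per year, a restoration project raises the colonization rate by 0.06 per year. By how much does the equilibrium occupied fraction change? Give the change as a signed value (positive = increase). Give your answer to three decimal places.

Before: p* = 1 − 0.98/1.09 = 0.1009.
After the change, c = 1.15, e = 0.98, so p* = 1 − 0.98/1.15 = 0.1478.
Δp* = 0.1478 − 0.1009 = +0.0469.

0.047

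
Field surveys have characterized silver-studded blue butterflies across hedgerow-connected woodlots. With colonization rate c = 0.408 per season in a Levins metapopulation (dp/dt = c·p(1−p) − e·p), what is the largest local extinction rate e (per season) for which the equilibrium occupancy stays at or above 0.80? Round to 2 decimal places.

1 − e/c ≥ 0.80 ⇒ e ≤ c(1 − 0.80) = 0.408 × 0.2000.
e_max = 0.0816.

0.08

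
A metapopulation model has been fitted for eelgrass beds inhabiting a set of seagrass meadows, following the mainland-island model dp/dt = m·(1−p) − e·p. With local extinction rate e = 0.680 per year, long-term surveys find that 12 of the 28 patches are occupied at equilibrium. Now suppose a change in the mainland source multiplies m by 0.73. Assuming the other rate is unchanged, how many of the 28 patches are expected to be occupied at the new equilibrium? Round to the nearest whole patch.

Observed p* = 12/28 = 0.42857.
Balance m(1−p*) = e·p* gives m = e·p*/(1−p*) = 0.680×0.42857/0.57143 = 0.51000.
New p* = m/(m+e) = 0.37230/(0.37230+0.68000) = 0.35380.
Expected occupied = 28 × 0.35380 = 9.91 ≈ 10.

10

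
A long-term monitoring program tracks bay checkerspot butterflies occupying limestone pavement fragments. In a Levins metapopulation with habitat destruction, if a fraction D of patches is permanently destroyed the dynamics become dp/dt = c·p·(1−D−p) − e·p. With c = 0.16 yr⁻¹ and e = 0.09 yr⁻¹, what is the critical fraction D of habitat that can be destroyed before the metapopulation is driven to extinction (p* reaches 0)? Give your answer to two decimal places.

0.44

The nontrivial equilibrium is p* = (1−D) − e/c; extinction occurs when this hits zero.
So D_crit = 1 − e/c = 1 − 0.09/0.16 = 1 − 0.5625 = 0.4375.
Note this equals the original equilibrium occupancy — the Levins extinction-debt result.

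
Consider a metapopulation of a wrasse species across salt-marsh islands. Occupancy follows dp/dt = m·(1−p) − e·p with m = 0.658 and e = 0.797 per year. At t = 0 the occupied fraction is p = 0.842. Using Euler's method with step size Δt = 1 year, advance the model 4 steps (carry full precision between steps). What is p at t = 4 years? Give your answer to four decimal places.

Update rule: p ← p + [m·(1−p) − e·p]·Δt with Δt = 1.
step 1: Δp = -0.56711, p = 0.27489
step 2: Δp = +0.25804, p = 0.53293
step 3: Δp = -0.11741, p = 0.41552
step 4: Δp = +0.05342, p = 0.46894

0.4689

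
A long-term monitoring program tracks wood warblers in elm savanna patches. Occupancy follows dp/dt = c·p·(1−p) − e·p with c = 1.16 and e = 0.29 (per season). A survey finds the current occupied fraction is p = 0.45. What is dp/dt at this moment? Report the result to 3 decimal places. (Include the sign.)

0.157

Colonization term: c·p·(1−p) = 1.16×0.45×0.5500 = 0.28710.
Extinction term: e·p = 0.13050.
dp/dt = 0.28710 − 0.13050 = 0.15660.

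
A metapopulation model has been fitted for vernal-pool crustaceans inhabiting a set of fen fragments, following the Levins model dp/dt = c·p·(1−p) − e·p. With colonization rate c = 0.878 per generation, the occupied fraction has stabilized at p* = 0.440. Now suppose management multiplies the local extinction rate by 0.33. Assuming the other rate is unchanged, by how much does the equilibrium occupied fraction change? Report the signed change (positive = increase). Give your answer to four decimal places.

Balance c(1−p*) = e gives e = 0.878×(1 − 0.44000) = 0.49168.
New p* = 1 − e/c = 1 − 0.16225/0.87800 = 0.81521.
Δp* = 0.81521 − 0.44000 = +0.37521.

0.3752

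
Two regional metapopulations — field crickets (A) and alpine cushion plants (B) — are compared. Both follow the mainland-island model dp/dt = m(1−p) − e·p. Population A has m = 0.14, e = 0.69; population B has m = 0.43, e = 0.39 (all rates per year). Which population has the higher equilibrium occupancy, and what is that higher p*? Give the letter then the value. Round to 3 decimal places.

B, 0.524

A: p*_A = m/(m+e) = 0.14/0.8300 = 0.1687.
B: p*_B = 0.43/0.8200 = 0.5244.
B is higher at 0.5244.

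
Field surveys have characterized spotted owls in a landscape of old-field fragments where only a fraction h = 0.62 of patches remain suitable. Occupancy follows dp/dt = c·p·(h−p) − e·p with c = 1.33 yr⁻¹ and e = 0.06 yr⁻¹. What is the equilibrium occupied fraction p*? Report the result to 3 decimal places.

0.575

Setting dp/dt = 0 and dividing by p* gives c·(h−p*) = e.
So p* = h − e/c = 0.62 − 0.06/1.33 = 0.62 − 0.0451 = 0.5749.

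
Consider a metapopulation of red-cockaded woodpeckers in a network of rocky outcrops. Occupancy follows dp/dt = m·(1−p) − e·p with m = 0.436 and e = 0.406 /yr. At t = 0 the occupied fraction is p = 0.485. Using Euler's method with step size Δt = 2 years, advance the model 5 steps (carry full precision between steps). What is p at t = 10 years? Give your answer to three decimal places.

0.523

Update rule: p ← p + [m·(1−p) − e·p]·Δt with Δt = 2.
  1  |  dp/dt·Δt = +0.055260  |  p_1 = 0.540260
  2  |  dp/dt·Δt = -0.037798  |  p_2 = 0.502462
  3  |  dp/dt·Δt = +0.025854  |  p_3 = 0.528316
  4  |  dp/dt·Δt = -0.017684  |  p_4 = 0.510632
  5  |  dp/dt·Δt = +0.012096  |  p_5 = 0.522728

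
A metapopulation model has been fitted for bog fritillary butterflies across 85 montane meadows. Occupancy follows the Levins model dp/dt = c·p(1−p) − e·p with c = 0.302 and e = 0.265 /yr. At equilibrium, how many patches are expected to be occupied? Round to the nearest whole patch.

p* = 1 − e/c = 1 − 0.265/0.302 = 0.1225.
Expected occupied patches = N × p* = 85 × 0.1225 = 10.41 ≈ 10.

10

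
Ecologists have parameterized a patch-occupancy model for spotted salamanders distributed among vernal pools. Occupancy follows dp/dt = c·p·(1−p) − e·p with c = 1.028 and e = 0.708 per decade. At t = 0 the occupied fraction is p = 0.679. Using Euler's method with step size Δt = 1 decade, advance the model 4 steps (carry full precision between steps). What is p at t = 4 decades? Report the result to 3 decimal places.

Update rule: p ← p + [c·p·(1−p) − e·p]·Δt with Δt = 1.
step 1: Δp = -0.25667, p = 0.42233
step 2: Δp = -0.04821, p = 0.37412
step 3: Δp = -0.02417, p = 0.34995
step 4: Δp = -0.01391, p = 0.33604

0.336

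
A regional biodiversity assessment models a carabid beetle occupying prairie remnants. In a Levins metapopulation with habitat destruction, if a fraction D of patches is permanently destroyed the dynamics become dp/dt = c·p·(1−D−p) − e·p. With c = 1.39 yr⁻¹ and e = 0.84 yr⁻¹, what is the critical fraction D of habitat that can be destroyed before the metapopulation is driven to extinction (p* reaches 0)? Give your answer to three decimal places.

The nontrivial equilibrium is p* = (1−D) − e/c; extinction occurs when this hits zero.
So D_crit = 1 − e/c = 1 − 0.84/1.39 = 1 − 0.6043 = 0.3957.
This equals the undisturbed p*, a classic result of Lande's extension.

0.396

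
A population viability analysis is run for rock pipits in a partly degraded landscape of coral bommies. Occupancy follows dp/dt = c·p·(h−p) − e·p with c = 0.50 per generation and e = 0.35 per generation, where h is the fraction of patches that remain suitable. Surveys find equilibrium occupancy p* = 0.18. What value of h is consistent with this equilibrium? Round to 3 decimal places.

0.880

At equilibrium c(h−p*) = e, so h = p* + e/c.
h = 0.18 + 0.35/0.50 = 0.18 + 0.7000 = 0.8800.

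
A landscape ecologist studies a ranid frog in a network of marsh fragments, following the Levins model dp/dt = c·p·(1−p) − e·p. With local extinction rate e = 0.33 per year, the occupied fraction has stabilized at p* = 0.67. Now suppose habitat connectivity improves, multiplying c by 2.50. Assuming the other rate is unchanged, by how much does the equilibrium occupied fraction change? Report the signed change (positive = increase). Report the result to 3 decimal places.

0.198

Balance c(1−p*) = e gives c = e/(1 − 0.67000) = 0.33/0.33000 = 1.00000.
New p* = 1 − e/c = 1 − 0.33000/2.50000 = 0.86800.
Δp* = 0.86800 − 0.67000 = +0.19800.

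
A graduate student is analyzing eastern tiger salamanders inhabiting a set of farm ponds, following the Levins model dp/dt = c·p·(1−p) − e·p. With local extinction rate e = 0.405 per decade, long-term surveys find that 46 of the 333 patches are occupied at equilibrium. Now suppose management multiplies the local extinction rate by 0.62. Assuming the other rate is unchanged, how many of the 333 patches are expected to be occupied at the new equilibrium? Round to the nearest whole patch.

155

Observed p* = 46/333 = 0.13814.
Balance c(1−p*) = e gives c = e/(1 − 0.13814) = 0.405/0.86186 = 0.46991.
New p* = 1 − e/c = 1 − 0.25110/0.46991 = 0.46564.
Expected occupied = 333 × 0.46564 = 155.06 ≈ 155.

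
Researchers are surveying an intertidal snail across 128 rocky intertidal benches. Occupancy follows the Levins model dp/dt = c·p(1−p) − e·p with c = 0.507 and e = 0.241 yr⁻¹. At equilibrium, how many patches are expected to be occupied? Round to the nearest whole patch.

p* = 1 − e/c = 1 − 0.241/0.507 = 0.5247.
Expected occupied patches = N × p* = 128 × 0.5247 = 67.16 ≈ 67.

67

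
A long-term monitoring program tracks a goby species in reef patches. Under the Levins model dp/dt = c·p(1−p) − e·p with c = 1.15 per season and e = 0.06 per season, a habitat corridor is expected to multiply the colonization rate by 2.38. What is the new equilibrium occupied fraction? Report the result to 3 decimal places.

Before: p* = 1 − 0.06/1.15 = 0.9478.
After the change, c = 2.737, e = 0.06, so p* = 1 − 0.06/2.737 = 0.9781.

0.978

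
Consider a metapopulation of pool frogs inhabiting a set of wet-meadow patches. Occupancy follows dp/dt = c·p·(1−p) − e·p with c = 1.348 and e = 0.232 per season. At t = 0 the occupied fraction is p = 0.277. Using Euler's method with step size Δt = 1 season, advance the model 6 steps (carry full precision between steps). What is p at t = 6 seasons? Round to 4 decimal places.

Update rule: p ← p + [c·p·(1−p) − e·p]·Δt with Δt = 1.
  1  |  dp/dt·Δt = +0.205701  |  p_1 = 0.482701
  2  |  dp/dt·Δt = +0.224610  |  p_2 = 0.707311
  3  |  dp/dt·Δt = +0.114970  |  p_3 = 0.822281
  4  |  dp/dt·Δt = +0.006221  |  p_4 = 0.828502
  5  |  dp/dt·Δt = -0.000680  |  p_5 = 0.827822
  6  |  dp/dt·Δt = +0.000079  |  p_6 = 0.827901

0.8279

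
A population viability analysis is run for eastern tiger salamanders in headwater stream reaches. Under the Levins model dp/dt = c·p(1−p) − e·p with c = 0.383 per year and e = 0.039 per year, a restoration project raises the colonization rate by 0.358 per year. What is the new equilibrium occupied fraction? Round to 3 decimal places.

Before: p* = 1 − 0.039/0.383 = 0.8982.
After the change, c = 0.741, e = 0.039, so p* = 1 − 0.039/0.741 = 0.9474.

0.947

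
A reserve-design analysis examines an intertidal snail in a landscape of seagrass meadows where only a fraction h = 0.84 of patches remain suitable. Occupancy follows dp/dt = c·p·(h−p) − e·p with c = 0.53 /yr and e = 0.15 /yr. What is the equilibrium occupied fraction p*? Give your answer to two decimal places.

Setting dp/dt = 0 and dividing by p* gives c·(h−p*) = e.
So p* = h − e/c = 0.84 − 0.15/0.53 = 0.84 − 0.2830 = 0.5570.

0.56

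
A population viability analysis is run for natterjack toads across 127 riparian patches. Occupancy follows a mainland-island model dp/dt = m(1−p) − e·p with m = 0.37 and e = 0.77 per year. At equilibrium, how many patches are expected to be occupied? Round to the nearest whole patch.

41

p* = m/(m+e) = 0.37/1.1400 = 0.3246.
Expected occupied patches = N × p* = 127 × 0.3246 = 41.22 ≈ 41.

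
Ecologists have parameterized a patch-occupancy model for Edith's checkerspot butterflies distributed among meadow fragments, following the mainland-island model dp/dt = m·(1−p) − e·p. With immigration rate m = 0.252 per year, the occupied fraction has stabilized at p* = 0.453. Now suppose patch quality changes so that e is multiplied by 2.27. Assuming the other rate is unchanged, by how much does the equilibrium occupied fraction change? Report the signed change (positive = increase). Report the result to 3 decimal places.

Balance m(1−p*) = e·p* gives e = m(1−p*)/p* = 0.252×0.54700/0.45300 = 0.30429.
New p* = m/(m+e) = 0.25200/(0.25200+0.69074) = 0.26731.
Δp* = 0.26731 − 0.45300 = -0.18569.

-0.186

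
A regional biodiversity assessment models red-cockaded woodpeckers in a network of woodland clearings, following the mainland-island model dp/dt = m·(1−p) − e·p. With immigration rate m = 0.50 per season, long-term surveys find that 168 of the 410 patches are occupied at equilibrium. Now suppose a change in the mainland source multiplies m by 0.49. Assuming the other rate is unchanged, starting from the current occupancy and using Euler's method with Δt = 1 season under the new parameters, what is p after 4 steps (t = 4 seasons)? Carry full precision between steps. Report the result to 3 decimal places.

Observed p* = 168/410 = 0.40976.
Balance m(1−p*) = e·p* gives e = m(1−p*)/p* = 0.50×0.59024/0.40976 = 0.72024.
Starting from p₀ = 0.40976; update p ← p + (dp/dt)·Δt with the new parameters.
step 1: Δp = -0.15051, p = 0.25924
step 2: Δp = -0.00523, p = 0.25401
step 3: Δp = -0.00018, p = 0.25383
step 4: Δp = -0.00001, p = 0.25382

0.254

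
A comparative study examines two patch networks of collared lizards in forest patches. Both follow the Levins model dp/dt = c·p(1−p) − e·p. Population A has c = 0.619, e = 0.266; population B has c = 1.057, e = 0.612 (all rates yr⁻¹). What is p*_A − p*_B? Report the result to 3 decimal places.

0.149

A: p*_A = 1 − 0.266/0.619 = 0.5703.
B: p*_B = 1 − 0.612/1.057 = 0.4210.
p*_A − p*_B = 0.5703 − 0.4210 = 0.1493.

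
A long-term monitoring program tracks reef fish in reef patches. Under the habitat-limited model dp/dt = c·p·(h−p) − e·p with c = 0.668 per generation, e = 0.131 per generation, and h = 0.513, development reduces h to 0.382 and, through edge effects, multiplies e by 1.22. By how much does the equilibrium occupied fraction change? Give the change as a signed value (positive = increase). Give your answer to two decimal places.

-0.17

Before: p* = h − e/c = 0.513 − 0.131/0.668 = 0.513 − 0.1961 = 0.3169.
After: c = 0.668, e = 0.15982, h = 0.382; p* = 0.382 − 0.15982/0.668 = 0.1427.
Δp* = 0.1427 − 0.3169 = -0.1741.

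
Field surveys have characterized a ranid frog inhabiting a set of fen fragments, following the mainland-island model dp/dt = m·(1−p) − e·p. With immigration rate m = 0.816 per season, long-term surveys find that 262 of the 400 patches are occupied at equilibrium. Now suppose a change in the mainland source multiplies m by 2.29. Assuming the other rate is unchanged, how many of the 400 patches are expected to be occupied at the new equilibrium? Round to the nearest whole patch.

325

Observed p* = 262/400 = 0.65500.
Balance m(1−p*) = e·p* gives e = m(1−p*)/p* = 0.816×0.34500/0.65500 = 0.42980.
New p* = m/(m+e) = 1.86864/(1.86864+0.42980) = 0.81300.
Expected occupied = 400 × 0.81300 = 325.20 ≈ 325.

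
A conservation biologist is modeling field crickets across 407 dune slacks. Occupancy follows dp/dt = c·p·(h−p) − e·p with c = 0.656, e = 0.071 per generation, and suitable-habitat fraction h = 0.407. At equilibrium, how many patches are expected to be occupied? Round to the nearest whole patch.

p* = h − e/c = 0.407 − 0.1082 = 0.2988.
Expected occupied patches = N × p* = 407 × 0.2988 = 121.60 ≈ 122.

122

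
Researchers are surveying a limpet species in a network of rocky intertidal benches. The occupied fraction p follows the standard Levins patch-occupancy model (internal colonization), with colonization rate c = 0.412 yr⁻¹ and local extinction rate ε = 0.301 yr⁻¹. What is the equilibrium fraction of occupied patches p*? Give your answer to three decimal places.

Setting dp/dt = 0 and dividing through by p* gives c·(1−p*) = ε.
So p* = 1 − ε/c = 1 − 0.301/0.412 = 1 − 0.7306 = 0.2694.

0.269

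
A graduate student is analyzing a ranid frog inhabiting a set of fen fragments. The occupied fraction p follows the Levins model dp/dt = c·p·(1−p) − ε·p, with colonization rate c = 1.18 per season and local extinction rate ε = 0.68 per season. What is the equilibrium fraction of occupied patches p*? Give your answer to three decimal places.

Setting dp/dt = 0 and dividing through by p* gives c·(1−p*) = ε.
So p* = 1 − ε/c = 1 − 0.68/1.18 = 1 − 0.5763 = 0.4237.

0.424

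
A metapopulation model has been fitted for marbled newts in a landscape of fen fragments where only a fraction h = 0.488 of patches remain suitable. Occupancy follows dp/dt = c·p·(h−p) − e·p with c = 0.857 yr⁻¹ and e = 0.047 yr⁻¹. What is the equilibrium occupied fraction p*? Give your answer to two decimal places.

0.43

Setting dp/dt = 0 and dividing by p* gives c·(h−p*) = e.
So p* = h − e/c = 0.488 − 0.047/0.857 = 0.488 − 0.0548 = 0.4332.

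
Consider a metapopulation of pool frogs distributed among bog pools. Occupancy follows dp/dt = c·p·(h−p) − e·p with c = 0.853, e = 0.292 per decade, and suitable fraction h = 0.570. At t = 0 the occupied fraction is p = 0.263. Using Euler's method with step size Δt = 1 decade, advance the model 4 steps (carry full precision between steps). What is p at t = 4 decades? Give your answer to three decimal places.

Update rule: p ← p + [c·p·(h−p) − e·p]·Δt with Δt = 1.
p: 0.26300 → 0.25508  (Δp = -0.00792)
p: 0.25508 → 0.24911  (Δp = -0.00596)
p: 0.24911 → 0.24456  (Δp = -0.00456)
p: 0.24456 → 0.24104  (Δp = -0.00352)

0.241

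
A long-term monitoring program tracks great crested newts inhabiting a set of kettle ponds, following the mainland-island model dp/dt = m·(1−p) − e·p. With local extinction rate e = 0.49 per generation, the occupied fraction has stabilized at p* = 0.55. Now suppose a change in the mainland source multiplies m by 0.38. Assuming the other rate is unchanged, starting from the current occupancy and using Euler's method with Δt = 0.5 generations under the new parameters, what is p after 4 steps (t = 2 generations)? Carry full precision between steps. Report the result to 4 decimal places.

0.3565

Balance m(1−p*) = e·p* gives m = e·p*/(1−p*) = 0.49×0.55000/0.45000 = 0.59889.
Starting from p₀ = 0.55000; update p ← p + (dp/dt)·Δt with the new parameters.
t = 0.5: p = 0.55000 + (-0.08355) = 0.46646
t = 1: p = 0.46646 + (-0.05357) = 0.41289
t = 1.5: p = 0.41289 + (-0.03435) = 0.37854
t = 2: p = 0.37854 + (-0.02203) = 0.35651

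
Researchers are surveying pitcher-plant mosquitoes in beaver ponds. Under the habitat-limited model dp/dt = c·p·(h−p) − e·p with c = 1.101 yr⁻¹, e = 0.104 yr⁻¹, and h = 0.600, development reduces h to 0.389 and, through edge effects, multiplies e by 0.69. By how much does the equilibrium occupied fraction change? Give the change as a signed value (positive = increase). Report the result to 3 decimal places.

-0.182

Before: p* = h − e/c = 0.600 − 0.104/1.101 = 0.600 − 0.0945 = 0.5055.
After: c = 1.101, e = 0.07176, h = 0.389; p* = 0.389 − 0.07176/1.101 = 0.3238.
Δp* = 0.3238 − 0.5055 = -0.1817.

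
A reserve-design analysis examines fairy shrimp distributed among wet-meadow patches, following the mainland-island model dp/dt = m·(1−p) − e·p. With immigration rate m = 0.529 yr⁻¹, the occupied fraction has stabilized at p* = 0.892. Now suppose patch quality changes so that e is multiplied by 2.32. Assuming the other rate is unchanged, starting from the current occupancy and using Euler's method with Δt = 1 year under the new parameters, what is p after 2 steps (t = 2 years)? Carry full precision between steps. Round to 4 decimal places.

Balance m(1−p*) = e·p* gives e = m(1−p*)/p* = 0.529×0.10800/0.89200 = 0.06405.
Starting from p₀ = 0.89200; update p ← p + (dp/dt)·Δt with the new parameters.
t = 1: p = 0.89200 + (-0.07541) = 0.81659
t = 2: p = 0.81659 + (-0.02431) = 0.79227

0.7923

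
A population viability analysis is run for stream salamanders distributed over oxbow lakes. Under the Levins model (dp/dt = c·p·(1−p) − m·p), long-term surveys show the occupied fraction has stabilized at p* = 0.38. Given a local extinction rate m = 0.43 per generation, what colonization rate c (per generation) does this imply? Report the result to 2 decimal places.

0.69

At equilibrium c(1−p*) = m, so c = m/(1−p*).
c = 0.43/(1 − 0.38) = 0.43/0.6200 = 0.6935.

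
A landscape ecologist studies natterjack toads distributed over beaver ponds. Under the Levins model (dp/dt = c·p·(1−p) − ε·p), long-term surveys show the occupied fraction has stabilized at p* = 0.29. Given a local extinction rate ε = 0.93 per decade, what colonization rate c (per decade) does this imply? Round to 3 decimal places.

1.310

At equilibrium c(1−p*) = ε, so c = ε/(1−p*).
c = 0.93/(1 − 0.29) = 0.93/0.7100 = 1.3099.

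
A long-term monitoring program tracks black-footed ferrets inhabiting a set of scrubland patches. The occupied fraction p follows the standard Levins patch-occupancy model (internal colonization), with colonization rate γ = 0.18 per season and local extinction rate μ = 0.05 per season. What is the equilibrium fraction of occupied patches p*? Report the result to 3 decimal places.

At equilibrium, colonization balances extinction: γ·p*·(1−p*) = μ·p*.
So p* = 1 − μ/γ = 1 − 0.05/0.18 = 1 − 0.2778 = 0.7222.

0.722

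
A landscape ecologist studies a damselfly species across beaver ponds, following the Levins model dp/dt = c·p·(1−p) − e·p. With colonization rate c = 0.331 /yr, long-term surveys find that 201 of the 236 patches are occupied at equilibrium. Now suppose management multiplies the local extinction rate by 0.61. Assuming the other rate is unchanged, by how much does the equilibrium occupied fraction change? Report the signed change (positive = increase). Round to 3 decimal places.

Observed p* = 201/236 = 0.85169.
Balance c(1−p*) = e gives e = 0.331×(1 − 0.85169) = 0.04909.
New p* = 1 − e/c = 1 − 0.02994/0.33100 = 0.90955.
Δp* = 0.90955 − 0.85169 = +0.05786.

0.058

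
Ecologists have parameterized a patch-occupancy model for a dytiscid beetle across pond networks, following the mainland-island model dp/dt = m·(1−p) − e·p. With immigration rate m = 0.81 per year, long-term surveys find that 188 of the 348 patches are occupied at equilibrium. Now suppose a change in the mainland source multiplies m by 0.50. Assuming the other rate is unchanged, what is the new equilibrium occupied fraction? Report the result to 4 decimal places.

0.3701

Observed p* = 188/348 = 0.54023.
Balance m(1−p*) = e·p* gives e = m(1−p*)/p* = 0.81×0.45977/0.54023 = 0.68936.
New p* = m/(m+e) = 0.40500/(0.40500+0.68936) = 0.37008.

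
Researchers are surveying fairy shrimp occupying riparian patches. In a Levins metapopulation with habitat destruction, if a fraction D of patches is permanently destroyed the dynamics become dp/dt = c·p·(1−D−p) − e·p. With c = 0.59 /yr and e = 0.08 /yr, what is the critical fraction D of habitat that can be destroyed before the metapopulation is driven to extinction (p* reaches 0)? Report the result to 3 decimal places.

0.864

The nontrivial equilibrium is p* = (1−D) − e/c; extinction occurs when this hits zero.
So D_crit = 1 − e/c = 1 − 0.08/0.59 = 1 − 0.1356 = 0.8644.
This equals the undisturbed p*, a classic result of Lande's extension.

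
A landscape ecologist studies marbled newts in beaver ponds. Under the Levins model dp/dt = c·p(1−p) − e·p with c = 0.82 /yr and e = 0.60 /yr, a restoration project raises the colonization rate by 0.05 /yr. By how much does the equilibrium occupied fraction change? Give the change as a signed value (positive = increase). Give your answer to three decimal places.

Before: p* = 1 − 0.60/0.82 = 0.2683.
After the change, c = 0.87, e = 0.6, so p* = 1 − 0.6/0.87 = 0.3103.
Δp* = 0.3103 − 0.2683 = +0.0421.

0.042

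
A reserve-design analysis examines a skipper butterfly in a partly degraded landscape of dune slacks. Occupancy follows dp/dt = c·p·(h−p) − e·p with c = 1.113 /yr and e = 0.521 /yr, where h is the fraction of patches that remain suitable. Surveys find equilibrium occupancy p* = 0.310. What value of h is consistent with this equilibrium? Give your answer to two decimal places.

0.78

At equilibrium c(h−p*) = e, so h = p* + e/c.
h = 0.310 + 0.521/1.113 = 0.310 + 0.4681 = 0.7781.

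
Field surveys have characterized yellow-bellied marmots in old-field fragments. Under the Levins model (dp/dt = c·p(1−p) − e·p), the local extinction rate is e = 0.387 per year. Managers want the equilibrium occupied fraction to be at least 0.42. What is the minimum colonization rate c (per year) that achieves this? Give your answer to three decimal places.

0.667

p* = 1 − e/c ≥ 0.42 requires e/c ≤ 0.5800, i.e. c ≥ e/0.5800.
c_min = 0.387/0.5800 = 0.6672.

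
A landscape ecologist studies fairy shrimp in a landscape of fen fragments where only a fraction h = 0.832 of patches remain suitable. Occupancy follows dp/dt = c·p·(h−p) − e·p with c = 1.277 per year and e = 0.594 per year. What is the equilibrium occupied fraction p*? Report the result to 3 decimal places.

0.367

Setting dp/dt = 0 and dividing by p* gives c·(h−p*) = e.
So p* = h − e/c = 0.832 − 0.594/1.277 = 0.832 − 0.4652 = 0.3668.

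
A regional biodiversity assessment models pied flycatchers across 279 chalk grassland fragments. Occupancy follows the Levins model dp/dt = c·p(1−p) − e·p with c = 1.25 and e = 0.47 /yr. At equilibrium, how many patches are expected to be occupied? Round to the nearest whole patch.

p* = 1 − e/c = 1 − 0.47/1.25 = 0.6240.
Expected occupied patches = N × p* = 279 × 0.6240 = 174.10 ≈ 174.

174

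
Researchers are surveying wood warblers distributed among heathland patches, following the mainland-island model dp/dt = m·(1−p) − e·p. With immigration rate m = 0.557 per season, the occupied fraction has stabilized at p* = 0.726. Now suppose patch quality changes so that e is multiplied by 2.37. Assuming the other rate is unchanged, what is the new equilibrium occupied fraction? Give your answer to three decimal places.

0.528

Balance m(1−p*) = e·p* gives e = m(1−p*)/p* = 0.557×0.27400/0.72600 = 0.21022.
New p* = m/(m+e) = 0.55700/(0.55700+0.49822) = 0.52785.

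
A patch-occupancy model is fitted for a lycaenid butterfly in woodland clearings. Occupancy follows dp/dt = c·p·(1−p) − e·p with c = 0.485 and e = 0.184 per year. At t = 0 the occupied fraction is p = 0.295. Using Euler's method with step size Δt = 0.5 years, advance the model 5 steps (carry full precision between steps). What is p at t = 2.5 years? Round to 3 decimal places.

0.409

Update rule: p ← p + [c·p·(1−p) − e·p]·Δt with Δt = 0.5.
p: 0.29500 → 0.31829  (Δp = +0.02329)
p: 0.31829 → 0.34163  (Δp = +0.02334)
p: 0.34163 → 0.36474  (Δp = +0.02311)
p: 0.36474 → 0.38737  (Δp = +0.02263)
p: 0.38737 → 0.40928  (Δp = +0.02191)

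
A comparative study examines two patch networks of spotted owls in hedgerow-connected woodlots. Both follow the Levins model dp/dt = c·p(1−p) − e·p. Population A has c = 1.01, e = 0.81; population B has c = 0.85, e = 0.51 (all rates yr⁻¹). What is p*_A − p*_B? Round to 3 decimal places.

A: p*_A = 1 − 0.81/1.01 = 0.1980.
B: p*_B = 1 − 0.51/0.85 = 0.4000.
p*_A − p*_B = 0.1980 − 0.4000 = -0.2020.

-0.202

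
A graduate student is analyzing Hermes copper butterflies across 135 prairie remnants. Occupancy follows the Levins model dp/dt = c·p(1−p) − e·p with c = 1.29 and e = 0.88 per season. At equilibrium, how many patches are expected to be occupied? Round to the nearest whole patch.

p* = 1 − e/c = 1 − 0.88/1.29 = 0.3178.
Expected occupied patches = N × p* = 135 × 0.3178 = 42.91 ≈ 43.

43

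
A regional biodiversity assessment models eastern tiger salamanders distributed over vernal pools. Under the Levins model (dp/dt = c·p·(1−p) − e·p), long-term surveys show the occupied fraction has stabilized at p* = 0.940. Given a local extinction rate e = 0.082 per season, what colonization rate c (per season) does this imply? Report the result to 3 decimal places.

1.367

At equilibrium c(1−p*) = e, so c = e/(1−p*).
c = 0.082/(1 − 0.940) = 0.082/0.0600 = 1.3667.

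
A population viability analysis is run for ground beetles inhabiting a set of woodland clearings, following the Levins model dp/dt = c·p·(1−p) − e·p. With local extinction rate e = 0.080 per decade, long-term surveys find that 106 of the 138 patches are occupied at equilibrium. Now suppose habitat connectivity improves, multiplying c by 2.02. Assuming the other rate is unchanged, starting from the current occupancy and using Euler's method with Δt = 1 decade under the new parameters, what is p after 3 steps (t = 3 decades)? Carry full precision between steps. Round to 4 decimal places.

0.8761

Observed p* = 106/138 = 0.76812.
Balance c(1−p*) = e gives c = e/(1 − 0.76812) = 0.080/0.23188 = 0.34500.
Starting from p₀ = 0.76812; update p ← p + (dp/dt)·Δt with the new parameters.
  1  |  dp/dt·Δt = +0.062678  |  p_1 = 0.830794
  2  |  dp/dt·Δt = +0.031503  |  p_2 = 0.862298
  3  |  dp/dt·Δt = +0.013766  |  p_3 = 0.876064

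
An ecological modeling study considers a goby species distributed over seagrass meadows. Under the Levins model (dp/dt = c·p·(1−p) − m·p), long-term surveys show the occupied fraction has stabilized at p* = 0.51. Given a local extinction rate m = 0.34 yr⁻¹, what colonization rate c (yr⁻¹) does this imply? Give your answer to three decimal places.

At equilibrium c(1−p*) = m, so c = m/(1−p*).
c = 0.34/(1 − 0.51) = 0.34/0.4900 = 0.6939.

0.694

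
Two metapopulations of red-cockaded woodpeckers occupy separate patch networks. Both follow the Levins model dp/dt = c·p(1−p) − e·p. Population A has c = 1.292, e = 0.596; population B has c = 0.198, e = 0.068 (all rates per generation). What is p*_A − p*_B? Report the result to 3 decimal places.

-0.118

A: p*_A = 1 − 0.596/1.292 = 0.5387.
B: p*_B = 1 − 0.068/0.198 = 0.6566.
p*_A − p*_B = 0.5387 − 0.6566 = -0.1179.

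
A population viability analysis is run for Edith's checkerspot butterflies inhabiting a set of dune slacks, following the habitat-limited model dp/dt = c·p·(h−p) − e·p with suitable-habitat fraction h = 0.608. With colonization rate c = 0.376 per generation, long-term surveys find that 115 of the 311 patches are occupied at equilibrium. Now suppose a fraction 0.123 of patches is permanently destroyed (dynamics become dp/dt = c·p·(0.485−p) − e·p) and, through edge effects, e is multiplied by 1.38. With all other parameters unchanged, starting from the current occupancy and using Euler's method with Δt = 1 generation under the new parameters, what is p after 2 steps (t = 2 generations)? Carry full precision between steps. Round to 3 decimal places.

Observed p* = 115/311 = 0.36977.
Balance c(h−p*) = e gives e = 0.376×(0.608 − 0.36977) = 0.08957.
Starting from p₀ = 0.36977; update p ← p + (dp/dt)·Δt with the new parameters.
p: 0.36977 → 0.34009  (Δp = -0.02969)
p: 0.34009 → 0.31658  (Δp = -0.02351)

0.317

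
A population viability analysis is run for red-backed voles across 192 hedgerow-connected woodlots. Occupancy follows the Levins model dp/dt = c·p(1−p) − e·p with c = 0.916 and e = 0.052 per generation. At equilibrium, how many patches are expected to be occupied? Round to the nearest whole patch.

181

p* = 1 − e/c = 1 − 0.052/0.916 = 0.9432.
Expected occupied patches = N × p* = 192 × 0.9432 = 181.10 ≈ 181.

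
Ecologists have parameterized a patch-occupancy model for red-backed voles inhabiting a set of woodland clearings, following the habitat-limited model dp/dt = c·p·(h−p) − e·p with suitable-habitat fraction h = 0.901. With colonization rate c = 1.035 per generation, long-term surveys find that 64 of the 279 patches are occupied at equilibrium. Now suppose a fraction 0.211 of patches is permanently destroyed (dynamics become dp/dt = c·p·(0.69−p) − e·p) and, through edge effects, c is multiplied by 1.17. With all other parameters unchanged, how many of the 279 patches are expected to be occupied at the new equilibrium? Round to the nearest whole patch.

Observed p* = 64/279 = 0.22939.
Balance c(h−p*) = e gives e = 1.035×(0.901 − 0.22939) = 0.69512.
New p* = 0.69 − e/c = 0.69 − 0.69512/1.21095 = 0.11597.
Expected occupied = 279 × 0.11597 = 32.36 ≈ 32.

32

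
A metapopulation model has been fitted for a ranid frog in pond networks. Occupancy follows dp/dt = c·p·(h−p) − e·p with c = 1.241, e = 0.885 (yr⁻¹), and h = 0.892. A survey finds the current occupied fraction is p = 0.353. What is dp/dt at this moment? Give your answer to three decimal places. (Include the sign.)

-0.076

Colonization term: c·p·(h−p) = 1.241×0.353×0.5390 = 0.23612.
Extinction term: e·p = 0.31240.
dp/dt = 0.23612 − 0.31240 = -0.07628.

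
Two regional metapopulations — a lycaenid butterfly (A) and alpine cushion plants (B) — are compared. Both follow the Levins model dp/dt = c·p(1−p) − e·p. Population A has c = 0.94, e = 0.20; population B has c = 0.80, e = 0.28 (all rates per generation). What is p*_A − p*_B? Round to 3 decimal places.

A: p*_A = 1 − 0.20/0.94 = 0.7872.
B: p*_B = 1 − 0.28/0.80 = 0.6500.
p*_A − p*_B = 0.7872 − 0.6500 = 0.1372.

0.137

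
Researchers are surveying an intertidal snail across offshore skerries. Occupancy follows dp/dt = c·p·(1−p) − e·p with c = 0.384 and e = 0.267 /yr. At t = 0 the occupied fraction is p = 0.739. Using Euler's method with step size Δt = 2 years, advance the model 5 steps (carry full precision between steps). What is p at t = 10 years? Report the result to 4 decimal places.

0.3450

Update rule: p ← p + [c·p·(1−p) − e·p]·Δt with Δt = 2.
step 1: Δp = -0.24649, p = 0.49251
step 2: Δp = -0.07104, p = 0.42146
step 3: Δp = -0.03780, p = 0.38367
step 4: Δp = -0.02327, p = 0.36039
step 5: Δp = -0.01542, p = 0.34498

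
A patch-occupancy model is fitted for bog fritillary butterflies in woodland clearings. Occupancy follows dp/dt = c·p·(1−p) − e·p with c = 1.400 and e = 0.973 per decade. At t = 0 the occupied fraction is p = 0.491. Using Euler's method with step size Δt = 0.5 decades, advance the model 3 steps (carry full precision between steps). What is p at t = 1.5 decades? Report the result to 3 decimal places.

0.367

Update rule: p ← p + [c·p·(1−p) − e·p]·Δt with Δt = 0.5.
step 1: Δp = -0.06393, p = 0.42707
step 2: Δp = -0.03649, p = 0.39058
step 3: Δp = -0.02340, p = 0.36718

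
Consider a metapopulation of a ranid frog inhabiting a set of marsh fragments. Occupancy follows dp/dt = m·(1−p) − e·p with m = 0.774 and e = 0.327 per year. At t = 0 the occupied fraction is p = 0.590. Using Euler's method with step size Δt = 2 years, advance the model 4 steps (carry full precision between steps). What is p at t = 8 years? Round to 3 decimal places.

Update rule: p ← p + [m·(1−p) − e·p]·Δt with Δt = 2.
  1  |  dp/dt·Δt = +0.248820  |  p_1 = 0.838820
  2  |  dp/dt·Δt = -0.299082  |  p_2 = 0.539738
  3  |  dp/dt·Δt = +0.359496  |  p_3 = 0.899234
  4  |  dp/dt·Δt = -0.432114  |  p_4 = 0.467120

0.467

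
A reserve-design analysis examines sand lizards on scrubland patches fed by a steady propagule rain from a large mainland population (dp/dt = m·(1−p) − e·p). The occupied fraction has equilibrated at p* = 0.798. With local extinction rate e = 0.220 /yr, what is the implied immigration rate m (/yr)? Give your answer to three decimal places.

At equilibrium m(1−p*) = e·p*, so m = e·p*/(1−p*).
m = 0.220 × 0.798 / 0.2020 = 0.1756/0.2020 = 0.8691.

0.869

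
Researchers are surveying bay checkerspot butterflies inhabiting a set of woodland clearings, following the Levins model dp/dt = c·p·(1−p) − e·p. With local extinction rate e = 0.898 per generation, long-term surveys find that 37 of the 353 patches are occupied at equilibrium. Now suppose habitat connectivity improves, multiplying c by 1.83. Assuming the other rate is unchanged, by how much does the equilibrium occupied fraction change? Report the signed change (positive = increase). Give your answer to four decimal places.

0.4060

Observed p* = 37/353 = 0.10482.
Balance c(1−p*) = e gives c = e/(1 − 0.10482) = 0.898/0.89518 = 1.00315.
New p* = 1 − e/c = 1 − 0.89800/1.83576 = 0.51083.
Δp* = 0.51083 − 0.10482 = +0.40601.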